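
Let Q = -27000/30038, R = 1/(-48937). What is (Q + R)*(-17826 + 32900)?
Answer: -9958856959406/734984803 ≈ -13550.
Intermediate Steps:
R = -1/48937 ≈ -2.0434e-5
Q = -13500/15019 (Q = -27000*1/30038 = -13500/15019 ≈ -0.89886)
(Q + R)*(-17826 + 32900) = (-13500/15019 - 1/48937)*(-17826 + 32900) = -660664519/734984803*15074 = -9958856959406/734984803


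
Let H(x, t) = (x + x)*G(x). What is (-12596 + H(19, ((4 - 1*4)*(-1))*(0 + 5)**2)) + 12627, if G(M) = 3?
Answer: 145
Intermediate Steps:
H(x, t) = 6*x (H(x, t) = (x + x)*3 = (2*x)*3 = 6*x)
(-12596 + H(19, ((4 - 1*4)*(-1))*(0 + 5)**2)) + 12627 = (-12596 + 6*19) + 12627 = (-12596 + 114) + 12627 = -12482 + 12627 = 145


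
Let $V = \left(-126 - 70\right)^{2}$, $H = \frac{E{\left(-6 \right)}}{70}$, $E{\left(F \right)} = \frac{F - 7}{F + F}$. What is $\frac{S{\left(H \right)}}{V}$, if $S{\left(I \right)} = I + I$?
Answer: $\frac{13}{16134720} \approx 8.0572 \cdot 10^{-7}$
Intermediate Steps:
$E{\left(F \right)} = \frac{-7 + F}{2 F}$
$H = \frac{13}{840}$ ($H = \frac{\frac{1}{2} \frac{1}{-6} \left(-7 - 6\right)}{70} = \frac{1}{2} \left(- \frac{1}{6}\right) \left(-13\right) \frac{1}{70} = \frac{13}{12} \cdot \frac{1}{70} = \frac{13}{840} \approx 0.015476$)
$S{\left(I \right)} = 2 I$
$V = 38416$ ($V = \left(-196\right)^{2} = 38416$)
$\frac{S{\left(H \right)}}{V} = \frac{2 \cdot \frac{13}{840}}{38416} = \frac{13}{420} \cdot \frac{1}{38416} = \frac{13}{16134720}$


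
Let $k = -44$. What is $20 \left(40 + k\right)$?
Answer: $-80$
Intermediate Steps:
$20 \left(40 + k\right) = 20 \left(40 - 44\right) = 20 \left(-4\right) = -80$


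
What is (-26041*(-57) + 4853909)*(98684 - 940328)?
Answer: -5334546716424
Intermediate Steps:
(-26041*(-57) + 4853909)*(98684 - 940328) = (1484337 + 4853909)*(-841644) = 6338246*(-841644) = -5334546716424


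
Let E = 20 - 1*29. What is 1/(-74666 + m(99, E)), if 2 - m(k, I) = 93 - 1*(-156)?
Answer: -1/74913 ≈ -1.3349e-5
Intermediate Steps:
E = -9 (E = 20 - 29 = -9)
m(k, I) = -247 (m(k, I) = 2 - (93 - 1*(-156)) = 2 - (93 + 156) = 2 - 1*249 = 2 - 249 = -247)
1/(-74666 + m(99, E)) = 1/(-74666 - 247) = 1/(-74913) = -1/74913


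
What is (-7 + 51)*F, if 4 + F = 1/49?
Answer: -8580/49 ≈ -175.10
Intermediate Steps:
F = -195/49 (F = -4 + 1/49 = -195/49 ≈ -3.9796)
(-7 + 51)*F = (-7 + 51)*(-195/49) = 44*(-195/49) = -8580/49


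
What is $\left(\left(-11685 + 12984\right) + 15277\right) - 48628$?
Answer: $-32052$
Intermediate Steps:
$\left(\left(-11685 + 12984\right) + 15277\right) - 48628 = \left(1299 + 15277\right) - 48628 = 16576 - 48628 = -32052$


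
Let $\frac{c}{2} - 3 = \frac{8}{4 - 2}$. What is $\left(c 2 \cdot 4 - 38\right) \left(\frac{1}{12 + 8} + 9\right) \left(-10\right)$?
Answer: $-6697$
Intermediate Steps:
$c = 14$ ($c = 6 + 2 \frac{8}{4 - 2} = 6 + 2 \cdot \frac{8}{2} = 6 + 2 \cdot 8 \cdot \frac{1}{2} = 6 + 2 \cdot 4 = 6 + 8 = 14$)
$\left(c 2 \cdot 4 - 38\right) \left(\frac{1}{12 + 8} + 9\right) \left(-10\right) = \left(14 \cdot 2 \cdot 4 - 38\right) \left(\frac{1}{12 + 8} + 9\right) \left(-10\right) = \left(28 \cdot 4 - 38\right) \left(\frac{1}{20} + 9\right) \left(-10\right) = \left(112 - 38\right) \left(\frac{1}{20} + 9\right) \left(-10\right) = 74 \cdot \frac{181}{20} \left(-10\right) = 74 \left(- \frac{181}{2}\right) = -6697$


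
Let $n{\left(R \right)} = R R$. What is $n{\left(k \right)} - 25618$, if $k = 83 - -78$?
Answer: $303$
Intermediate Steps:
$k = 161$ ($k = 83 + 78 = 161$)
$n{\left(R \right)} = R^{2}$
$n{\left(k \right)} - 25618 = 161^{2} - 25618 = 25921 - 25618 = 303$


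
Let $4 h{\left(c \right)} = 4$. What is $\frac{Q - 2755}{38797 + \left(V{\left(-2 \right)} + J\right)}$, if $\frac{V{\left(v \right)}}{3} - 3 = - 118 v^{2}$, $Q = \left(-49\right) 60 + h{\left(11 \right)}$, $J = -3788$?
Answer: $- \frac{2847}{16801} \approx -0.16945$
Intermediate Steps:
$h{\left(c \right)} = 1$ ($h{\left(c \right)} = \frac{1}{4} \cdot 4 = 1$)
$Q = -2939$ ($Q = \left(-49\right) 60 + 1 = -2940 + 1 = -2939$)
$V{\left(v \right)} = 9 - 354 v^{2}$ ($V{\left(v \right)} = 9 + 3 \left(- 118 v^{2}\right) = 9 - 354 v^{2}$)
$\frac{Q - 2755}{38797 + \left(V{\left(-2 \right)} + J\right)} = \frac{-2939 - 2755}{38797 - \left(3779 + 1416\right)} = - \frac{5694}{38797 + \left(\left(9 - 1416\right) - 3788\right)} = - \frac{5694}{38797 - 5195} = - \frac{5694}{33602} = \left(-5694\right) \frac{1}{33602} = - \frac{2847}{16801}$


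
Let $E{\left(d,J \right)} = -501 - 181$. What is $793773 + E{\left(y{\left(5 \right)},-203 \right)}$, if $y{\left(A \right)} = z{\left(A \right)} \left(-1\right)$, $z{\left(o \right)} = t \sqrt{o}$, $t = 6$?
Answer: $793091$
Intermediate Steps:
$z{\left(o \right)} = 6 \sqrt{o}$
$y{\left(A \right)} = - 6 \sqrt{A}$ ($y{\left(A \right)} = 6 \sqrt{A} \left(-1\right) = - 6 \sqrt{A}$)
$E{\left(d,J \right)} = -682$ ($E{\left(d,J \right)} = -501 - 181 = -682$)
$793773 + E{\left(y{\left(5 \right)},-203 \right)} = 793773 - 682 = 793091$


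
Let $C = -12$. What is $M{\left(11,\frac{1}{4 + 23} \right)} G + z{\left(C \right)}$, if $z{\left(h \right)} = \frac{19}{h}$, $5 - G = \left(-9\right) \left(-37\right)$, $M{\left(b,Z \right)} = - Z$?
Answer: $\frac{1141}{108} \approx 10.565$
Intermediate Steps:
$G = -328$ ($G = 5 - \left(-9\right) \left(-37\right) = 5 - 333 = -328$)
$M{\left(11,\frac{1}{4 + 23} \right)} G + z{\left(C \right)} = - \frac{1}{4 + 23} \left(-328\right) + \frac{19}{-12} = - \frac{1}{27} \left(-328\right) + 19 \left(- \frac{1}{12}\right) = \left(-1\right) \frac{1}{27} \left(-328\right) - \frac{19}{12} = \left(- \frac{1}{27}\right) \left(-328\right) - \frac{19}{12} = \frac{328}{27} - \frac{19}{12} = \frac{1141}{108}$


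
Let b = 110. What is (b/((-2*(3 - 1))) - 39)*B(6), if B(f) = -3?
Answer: 399/2 ≈ 199.50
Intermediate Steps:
(b/((-2*(3 - 1))) - 39)*B(6) = (110/((-2*(3 - 1))) - 39)*(-3) = (110/((-2*2)) - 39)*(-3) = (110/(-4) - 39)*(-3) = (110*(-¼) - 39)*(-3) = (-55/2 - 39)*(-3) = -133/2*(-3) = 399/2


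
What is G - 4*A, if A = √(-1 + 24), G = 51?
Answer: 51 - 4*√23 ≈ 31.817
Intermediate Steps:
A = √23 ≈ 4.7958
G - 4*A = 51 - 4*√23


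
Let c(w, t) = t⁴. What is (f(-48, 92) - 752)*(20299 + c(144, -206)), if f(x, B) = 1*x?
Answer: -1440667516000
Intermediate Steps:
f(x, B) = x
(f(-48, 92) - 752)*(20299 + c(144, -206)) = (-48 - 752)*(20299 + (-206)⁴) = -800*(20299 + 1800814096) = -800*1800834395 = -1440667516000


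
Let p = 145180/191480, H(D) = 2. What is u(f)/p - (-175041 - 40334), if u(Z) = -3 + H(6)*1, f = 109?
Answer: 1563397551/7259 ≈ 2.1537e+5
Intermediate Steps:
u(Z) = -1 (u(Z) = -3 + 2*1 = -3 + 2 = -1)
p = 7259/9574 (p = 145180*(1/191480) = 7259/9574 ≈ 0.75820)
u(f)/p - (-175041 - 40334) = -1/7259/9574 - (-175041 - 40334) = -1*9574/7259 - 1*(-215375) = -9574/7259 + 215375 = 1563397551/7259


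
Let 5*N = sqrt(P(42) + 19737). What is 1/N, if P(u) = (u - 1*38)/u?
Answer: 5*sqrt(8704059)/414479 ≈ 0.035590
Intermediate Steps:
P(u) = (-38 + u)/u (P(u) = (u - 38)/u = (-38 + u)/u)
N = sqrt(8704059)/105 (N = sqrt((-38 + 42)/42 + 19737)/5 = sqrt((1/42)*4 + 19737)/5 = sqrt(2/21 + 19737)/5 = sqrt(414479/21)/5 = (sqrt(8704059)/21)/5 = sqrt(8704059)/105 ≈ 28.098)
1/N = 1/(sqrt(8704059)/105) = 5*sqrt(8704059)/414479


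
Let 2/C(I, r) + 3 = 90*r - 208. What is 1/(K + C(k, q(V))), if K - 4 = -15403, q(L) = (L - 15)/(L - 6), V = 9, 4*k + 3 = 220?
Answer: -391/6021011 ≈ -6.4939e-5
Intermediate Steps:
k = 217/4 (k = -¾ + (¼)*220 = -¾ + 55 = 217/4 ≈ 54.250)
q(L) = (-15 + L)/(-6 + L)
K = -15399 (K = 4 - 15403 = -15399)
C(I, r) = 2/(-211 + 90*r) (C(I, r) = 2/(-3 + (90*r - 208)) = 2/(-3 + (-208 + 90*r)) = 2/(-211 + 90*r))
1/(K + C(k, q(V))) = 1/(-15399 + 2/(-211 + 90*((-15 + 9)/(-6 + 9)))) = 1/(-15399 + 2/(-211 + 90*(-6/3))) = 1/(-15399 + 2/(-211 + 90*((⅓)*(-6)))) = 1/(-15399 + 2/(-211 + 90*(-2))) = 1/(-15399 + 2/(-211 - 180)) = 1/(-15399 + 2/(-391)) = 1/(-15399 + 2*(-1/391)) = 1/(-15399 - 2/391) = 1/(-6021011/391) = -391/6021011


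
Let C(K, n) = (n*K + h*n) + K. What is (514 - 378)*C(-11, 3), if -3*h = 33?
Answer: -10472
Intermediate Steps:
h = -11 (h = -⅓*33 = -11)
C(K, n) = K - 11*n + K*n (C(K, n) = (n*K - 11*n) + K = (K*n - 11*n) + K = (-11*n + K*n) + K = K - 11*n + K*n)
(514 - 378)*C(-11, 3) = (514 - 378)*(-11 - 11*3 - 11*3) = 136*(-11 - 33 - 33) = 136*(-77) = -10472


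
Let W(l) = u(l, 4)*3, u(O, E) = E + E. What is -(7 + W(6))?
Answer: -31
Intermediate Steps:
u(O, E) = 2*E
W(l) = 24 (W(l) = (2*4)*3 = 8*3 = 24)
-(7 + W(6)) = -(7 + 24) = -1*31 = -31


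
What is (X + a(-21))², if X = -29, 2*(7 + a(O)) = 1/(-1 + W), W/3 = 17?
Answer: 12952801/10000 ≈ 1295.3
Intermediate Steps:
W = 51 (W = 3*17 = 51)
a(O) = -699/100 (a(O) = -7 + 1/(2*(-1 + 51)) = -7 + (½)/50 = -7 + (½)*(1/50) = -7 + 1/100 = -699/100)
(X + a(-21))² = (-29 - 699/100)² = (-3599/100)² = 12952801/10000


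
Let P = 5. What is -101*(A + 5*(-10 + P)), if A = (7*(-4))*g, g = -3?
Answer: -5959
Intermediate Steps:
A = 84 (A = (7*(-4))*(-3) = -28*(-3) = 84)
-101*(A + 5*(-10 + P)) = -101*(84 + 5*(-10 + 5)) = -101*(84 + 5*(-5)) = -101*(84 - 25) = -101*59 = -5959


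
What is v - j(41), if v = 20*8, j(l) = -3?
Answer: 163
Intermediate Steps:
v = 160
v - j(41) = 160 - 1*(-3) = 160 + 3 = 163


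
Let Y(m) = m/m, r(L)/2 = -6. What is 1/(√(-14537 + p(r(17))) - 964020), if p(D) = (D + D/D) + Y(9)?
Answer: -321340/309778191649 - I*√14547/929334574947 ≈ -1.0373e-6 - 1.2978e-10*I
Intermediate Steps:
r(L) = -12 (r(L) = 2*(-6) = -12)
Y(m) = 1
p(D) = 2 + D (p(D) = (D + D/D) + 1 = (D + 1) + 1 = (1 + D) + 1 = 2 + D)
1/(√(-14537 + p(r(17))) - 964020) = 1/(√(-14537 + (2 - 12)) - 964020) = 1/(√(-14537 - 10) - 964020) = 1/(√(-14547) - 964020) = 1/(I*√14547 - 964020) = 1/(-964020 + I*√14547)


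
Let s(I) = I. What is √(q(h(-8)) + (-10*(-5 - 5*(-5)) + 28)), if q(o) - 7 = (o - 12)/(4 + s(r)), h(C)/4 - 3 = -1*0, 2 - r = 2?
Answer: I*√165 ≈ 12.845*I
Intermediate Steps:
r = 0 (r = 2 - 1*2 = 2 - 2 = 0)
h(C) = 12 (h(C) = 12 + 4*(-1*0) = 12 + 4*0 = 12 + 0 = 12)
q(o) = 4 + o/4 (q(o) = 7 + (o - 12)/(4 + 0) = 7 + (-12 + o)/4 = 7 + (-12 + o)*(¼) = 7 + (-3 + o/4) = 4 + o/4)
√(q(h(-8)) + (-10*(-5 - 5*(-5)) + 28)) = √((4 + (¼)*12) + (-10*(-5 - 5*(-5)) + 28)) = √((4 + 3) + (-10*(-5 + 25) + 28)) = √(7 + (-10*20 + 28)) = √(7 + (-200 + 28)) = √(7 - 172) = √(-165) = I*√165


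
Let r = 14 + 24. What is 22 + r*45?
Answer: 1732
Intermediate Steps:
r = 38
22 + r*45 = 22 + 38*45 = 22 + 1710 = 1732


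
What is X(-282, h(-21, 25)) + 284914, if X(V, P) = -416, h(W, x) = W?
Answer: 284498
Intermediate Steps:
X(-282, h(-21, 25)) + 284914 = -416 + 284914 = 284498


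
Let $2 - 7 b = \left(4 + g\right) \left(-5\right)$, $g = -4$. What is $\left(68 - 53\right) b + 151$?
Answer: $\frac{1087}{7} \approx 155.29$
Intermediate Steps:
$b = \frac{2}{7}$ ($b = \frac{2}{7} - \frac{\left(4 - 4\right) \left(-5\right)}{7} = \frac{2}{7} - \frac{0 \left(-5\right)}{7} = \frac{2}{7} - 0 = \frac{2}{7} + 0 = \frac{2}{7} \approx 0.28571$)
$\left(68 - 53\right) b + 151 = \left(68 - 53\right) \frac{2}{7} + 151 = 15 \cdot \frac{2}{7} + 151 = \frac{30}{7} + 151 = \frac{1087}{7}$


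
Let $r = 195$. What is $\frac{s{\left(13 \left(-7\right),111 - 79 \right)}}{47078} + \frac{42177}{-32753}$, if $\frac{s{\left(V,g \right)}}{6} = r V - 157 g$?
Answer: $- \frac{3230063574}{770972867} \approx -4.1896$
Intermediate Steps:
$s{\left(V,g \right)} = - 942 g + 1170 V$ ($s{\left(V,g \right)} = 6 \left(195 V - 157 g\right) = 6 \left(- 157 g + 195 V\right) = - 942 g + 1170 V$)
$\frac{s{\left(13 \left(-7\right),111 - 79 \right)}}{47078} + \frac{42177}{-32753} = \frac{- 942 \left(111 - 79\right) + 1170 \cdot 13 \left(-7\right)}{47078} + \frac{42177}{-32753} = \left(\left(-942\right) 32 + 1170 \left(-91\right)\right) \frac{1}{47078} + 42177 \left(- \frac{1}{32753}\right) = \left(-30144 - 106470\right) \frac{1}{47078} - \frac{42177}{32753} = \left(-136614\right) \frac{1}{47078} - \frac{42177}{32753} = - \frac{68307}{23539} - \frac{42177}{32753} = - \frac{3230063574}{770972867}$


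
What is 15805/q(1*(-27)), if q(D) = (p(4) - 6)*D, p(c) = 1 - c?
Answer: 15805/243 ≈ 65.041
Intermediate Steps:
q(D) = -9*D (q(D) = ((1 - 1*4) - 6)*D = ((1 - 4) - 6)*D = (-3 - 6)*D = -9*D)
15805/q(1*(-27)) = 15805/((-9*(-27))) = 15805/243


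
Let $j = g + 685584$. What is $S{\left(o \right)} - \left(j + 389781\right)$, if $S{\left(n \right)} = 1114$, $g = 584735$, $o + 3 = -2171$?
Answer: $-1658986$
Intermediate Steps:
$o = -2174$ ($o = -3 - 2171 = -2174$)
$j = 1270319$ ($j = 584735 + 685584 = 1270319$)
$S{\left(o \right)} - \left(j + 389781\right) = 1114 - \left(1270319 + 389781\right) = 1114 - 1660100 = -1658986$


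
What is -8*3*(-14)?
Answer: 336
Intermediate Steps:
-8*3*(-14) = -24*(-14) = 336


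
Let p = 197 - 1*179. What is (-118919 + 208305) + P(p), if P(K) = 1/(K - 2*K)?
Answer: 1608947/18 ≈ 89386.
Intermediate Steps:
p = 18 (p = 197 - 179 = 18)
P(K) = -1/K (P(K) = 1/(-K) = -1/K)
(-118919 + 208305) + P(p) = (-118919 + 208305) - 1/18 = 89386 - 1*1/18 = 89386 - 1/18 = 1608947/18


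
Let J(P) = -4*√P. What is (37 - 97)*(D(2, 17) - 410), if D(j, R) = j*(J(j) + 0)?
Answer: 24600 + 480*√2 ≈ 25279.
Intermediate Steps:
D(j, R) = -4*j^(3/2) (D(j, R) = j*(-4*√j + 0) = j*(-4*√j) = -4*j^(3/2))
(37 - 97)*(D(2, 17) - 410) = (37 - 97)*(-8*√2 - 410) = -60*(-8*√2 - 410) = -60*(-410 - 8*√2) = 24600 + 480*√2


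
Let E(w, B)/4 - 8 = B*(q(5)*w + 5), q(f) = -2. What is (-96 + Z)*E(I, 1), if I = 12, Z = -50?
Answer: 6424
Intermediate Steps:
E(w, B) = 32 + 4*B*(5 - 2*w) (E(w, B) = 32 + 4*(B*(-2*w + 5)) = 32 + 4*(B*(5 - 2*w)) = 32 + 4*B*(5 - 2*w))
(-96 + Z)*E(I, 1) = (-96 - 50)*(32 + 20*1 - 8*1*12) = -146*(32 + 20 - 96) = -146*(-44) = 6424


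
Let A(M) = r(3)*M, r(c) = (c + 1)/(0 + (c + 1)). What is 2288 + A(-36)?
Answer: 2252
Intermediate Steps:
r(c) = 1 (r(c) = (1 + c)/(0 + (1 + c)) = (1 + c)/(1 + c) = 1)
A(M) = M (A(M) = 1*M = M)
2288 + A(-36) = 2288 - 36 = 2252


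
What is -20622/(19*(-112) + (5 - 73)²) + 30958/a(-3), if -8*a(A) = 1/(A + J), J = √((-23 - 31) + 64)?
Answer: 309081235/416 - 247664*√10 ≈ -40199.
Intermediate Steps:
J = √10 (J = √(-54 + 64) = √10 ≈ 3.1623)
a(A) = -1/(8*(A + √10))
-20622/(19*(-112) + (5 - 73)²) + 30958/a(-3) = -20622/(19*(-112) + (5 - 73)²) + 30958/((-1/(8*(-3) + 8*√10))) = -20622/(-2128 + (-68)²) + 30958/((-1/(-24 + 8*√10))) = -20622/(-2128 + 4624) + 30958*(24 - 8*√10) = -20622/2496 + (742992 - 247664*√10) = -20622*1/2496 + (742992 - 247664*√10) = -3437/416 + (742992 - 247664*√10) = 309081235/416 - 247664*√10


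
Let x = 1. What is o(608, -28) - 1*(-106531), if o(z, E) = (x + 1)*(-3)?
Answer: 106525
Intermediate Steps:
o(z, E) = -6 (o(z, E) = (1 + 1)*(-3) = 2*(-3) = -6)
o(608, -28) - 1*(-106531) = -6 - 1*(-106531) = -6 + 106531 = 106525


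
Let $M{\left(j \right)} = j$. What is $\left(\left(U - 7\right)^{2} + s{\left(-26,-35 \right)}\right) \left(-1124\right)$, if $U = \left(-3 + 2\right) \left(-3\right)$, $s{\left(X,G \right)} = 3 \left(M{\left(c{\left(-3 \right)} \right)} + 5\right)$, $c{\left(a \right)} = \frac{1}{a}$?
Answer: $-33720$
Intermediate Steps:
$s{\left(X,G \right)} = 14$ ($s{\left(X,G \right)} = 3 \left(\frac{1}{-3} + 5\right) = 3 \left(- \frac{1}{3} + 5\right) = 3 \cdot \frac{14}{3} = 14$)
$U = 3$ ($U = \left(-1\right) \left(-3\right) = 3$)
$\left(\left(U - 7\right)^{2} + s{\left(-26,-35 \right)}\right) \left(-1124\right) = \left(\left(3 - 7\right)^{2} + 14\right) \left(-1124\right) = \left(\left(-4\right)^{2} + 14\right) \left(-1124\right) = \left(16 + 14\right) \left(-1124\right) = 30 \left(-1124\right) = -33720$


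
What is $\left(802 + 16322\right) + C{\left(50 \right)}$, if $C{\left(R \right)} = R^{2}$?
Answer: $19624$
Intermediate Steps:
$\left(802 + 16322\right) + C{\left(50 \right)} = \left(802 + 16322\right) + 50^{2} = 17124 + 2500 = 19624$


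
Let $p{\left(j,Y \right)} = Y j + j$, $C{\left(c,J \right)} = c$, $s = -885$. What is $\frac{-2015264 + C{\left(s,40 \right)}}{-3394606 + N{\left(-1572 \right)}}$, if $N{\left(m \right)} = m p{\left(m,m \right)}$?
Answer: $\frac{2016149}{3885624670} \approx 0.00051887$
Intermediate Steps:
$p{\left(j,Y \right)} = j + Y j$
$N{\left(m \right)} = m^{2} \left(1 + m\right)$ ($N{\left(m \right)} = m m \left(1 + m\right) = m^{2} \left(1 + m\right)$)
$\frac{-2015264 + C{\left(s,40 \right)}}{-3394606 + N{\left(-1572 \right)}} = \frac{-2015264 - 885}{-3394606 + \left(-1572\right)^{2} \left(1 - 1572\right)} = - \frac{2016149}{-3394606 + 2471184 \left(-1571\right)} = - \frac{2016149}{-3394606 - 3882230064} = - \frac{2016149}{-3885624670} = \left(-2016149\right) \left(- \frac{1}{3885624670}\right) = \frac{2016149}{3885624670}$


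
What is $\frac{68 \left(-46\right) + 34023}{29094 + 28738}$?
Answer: $\frac{30895}{57832} \approx 0.53422$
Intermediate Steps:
$\frac{68 \left(-46\right) + 34023}{29094 + 28738} = \frac{-3128 + 34023}{57832} = 30895 \cdot \frac{1}{57832} = \frac{30895}{57832}$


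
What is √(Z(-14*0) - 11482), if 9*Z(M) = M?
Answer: I*√11482 ≈ 107.15*I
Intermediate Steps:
Z(M) = M/9
√(Z(-14*0) - 11482) = √((-14*0)/9 - 11482) = √((-2*0)/9 - 11482) = √((⅑)*0 - 11482) = √(0 - 11482) = √(-11482) = I*√11482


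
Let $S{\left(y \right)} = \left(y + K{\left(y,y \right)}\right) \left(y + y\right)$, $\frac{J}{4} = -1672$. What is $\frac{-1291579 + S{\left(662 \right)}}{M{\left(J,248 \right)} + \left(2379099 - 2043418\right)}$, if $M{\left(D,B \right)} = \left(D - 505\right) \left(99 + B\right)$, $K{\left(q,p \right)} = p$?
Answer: $- \frac{461397}{2160290} \approx -0.21358$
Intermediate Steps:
$J = -6688$ ($J = 4 \left(-1672\right) = -6688$)
$M{\left(D,B \right)} = \left(-505 + D\right) \left(99 + B\right)$
$S{\left(y \right)} = 4 y^{2}$ ($S{\left(y \right)} = \left(y + y\right) \left(y + y\right) = 2 y 2 y = 4 y^{2}$)
$\frac{-1291579 + S{\left(662 \right)}}{M{\left(J,248 \right)} + \left(2379099 - 2043418\right)} = \frac{-1291579 + 4 \cdot 662^{2}}{\left(-49995 - 125240 + 99 \left(-6688\right) + 248 \left(-6688\right)\right) + \left(2379099 - 2043418\right)} = \frac{-1291579 + 4 \cdot 438244}{\left(-49995 - 125240 - 662112 - 1658624\right) + 335681} = \frac{-1291579 + 1752976}{-2495971 + 335681} = \frac{461397}{-2160290} = 461397 \left(- \frac{1}{2160290}\right) = - \frac{461397}{2160290}$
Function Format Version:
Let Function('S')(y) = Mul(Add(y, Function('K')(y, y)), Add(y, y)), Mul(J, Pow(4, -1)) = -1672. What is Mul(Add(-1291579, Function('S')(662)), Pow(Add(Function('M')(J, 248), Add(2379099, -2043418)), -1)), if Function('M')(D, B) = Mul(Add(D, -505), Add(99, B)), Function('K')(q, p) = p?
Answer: Rational(-461397, 2160290) ≈ -0.21358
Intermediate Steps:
J = -6688 (J = Mul(4, -1672) = -6688)
Function('M')(D, B) = Mul(Add(-505, D), Add(99, B))
Function('S')(y) = Mul(4, Pow(y, 2)) (Function('S')(y) = Mul(Add(y, y), Add(y, y)) = Mul(Mul(2, y), Mul(2, y)) = Mul(4, Pow(y, 2)))
Mul(Add(-1291579, Function('S')(662)), Pow(Add(Function('M')(J, 248), Add(2379099, -2043418)), -1)) = Mul(Add(-1291579, Mul(4, Pow(662, 2))), Pow(Add(Add(-49995, Mul(-505, 248), Mul(99, -6688), Mul(248, -6688)), Add(2379099, -2043418)), -1)) = Mul(Add(-1291579, Mul(4, 438244)), Pow(Add(Add(-49995, -125240, -662112, -1658624), 335681), -1)) = Mul(Add(-1291579, 1752976), Pow(Add(-2495971, 335681), -1)) = Mul(461397, Pow(-2160290, -1)) = Mul(461397, Rational(-1, 2160290)) = Rational(-461397, 2160290)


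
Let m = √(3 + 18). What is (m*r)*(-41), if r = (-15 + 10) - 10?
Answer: 615*√21 ≈ 2818.3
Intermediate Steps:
m = √21 ≈ 4.5826
r = -15 (r = -5 - 10 = -15)
(m*r)*(-41) = (√21*(-15))*(-41) = -15*√21*(-41) = 615*√21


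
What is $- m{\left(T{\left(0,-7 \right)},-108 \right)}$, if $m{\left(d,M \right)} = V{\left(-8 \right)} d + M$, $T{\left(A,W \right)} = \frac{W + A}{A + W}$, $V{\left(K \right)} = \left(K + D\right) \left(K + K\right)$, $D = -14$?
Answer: $-244$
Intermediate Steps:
$V{\left(K \right)} = 2 K \left(-14 + K\right)$ ($V{\left(K \right)} = \left(K - 14\right) \left(K + K\right) = \left(-14 + K\right) 2 K = 2 K \left(-14 + K\right)$)
$T{\left(A,W \right)} = 1$ ($T{\left(A,W \right)} = \frac{A + W}{A + W} = 1$)
$m{\left(d,M \right)} = M + 352 d$ ($m{\left(d,M \right)} = 2 \left(-8\right) \left(-14 - 8\right) d + M = 2 \left(-8\right) \left(-22\right) d + M = 352 d + M = M + 352 d$)
$- m{\left(T{\left(0,-7 \right)},-108 \right)} = - (-108 + 352 \cdot 1) = - (-108 + 352) = \left(-1\right) 244 = -244$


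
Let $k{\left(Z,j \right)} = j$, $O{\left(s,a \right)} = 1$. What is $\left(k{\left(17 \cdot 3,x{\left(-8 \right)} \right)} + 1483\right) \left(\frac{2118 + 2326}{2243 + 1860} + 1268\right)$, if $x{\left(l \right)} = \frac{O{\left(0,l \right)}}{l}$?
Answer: $\frac{701945573}{373} \approx 1.8819 \cdot 10^{6}$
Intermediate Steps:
$x{\left(l \right)} = \frac{1}{l}$ ($x{\left(l \right)} = 1 \frac{1}{l} = \frac{1}{l}$)
$\left(k{\left(17 \cdot 3,x{\left(-8 \right)} \right)} + 1483\right) \left(\frac{2118 + 2326}{2243 + 1860} + 1268\right) = \left(\frac{1}{-8} + 1483\right) \left(\frac{2118 + 2326}{2243 + 1860} + 1268\right) = \left(- \frac{1}{8} + 1483\right) \left(\frac{4444}{4103} + 1268\right) = \frac{11863 \left(4444 \cdot \frac{1}{4103} + 1268\right)}{8} = \frac{11863 \left(\frac{404}{373} + 1268\right)}{8} = \frac{11863}{8} \cdot \frac{473368}{373} = \frac{701945573}{373}$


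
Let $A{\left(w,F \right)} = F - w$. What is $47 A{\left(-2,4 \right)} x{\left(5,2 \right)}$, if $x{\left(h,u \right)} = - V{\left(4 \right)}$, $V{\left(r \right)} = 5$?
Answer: $-1410$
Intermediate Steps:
$x{\left(h,u \right)} = -5$ ($x{\left(h,u \right)} = \left(-1\right) 5 = -5$)
$47 A{\left(-2,4 \right)} x{\left(5,2 \right)} = 47 \left(4 - -2\right) \left(-5\right) = 47 \left(4 + 2\right) \left(-5\right) = 47 \cdot 6 \left(-5\right) = 282 \left(-5\right) = -1410$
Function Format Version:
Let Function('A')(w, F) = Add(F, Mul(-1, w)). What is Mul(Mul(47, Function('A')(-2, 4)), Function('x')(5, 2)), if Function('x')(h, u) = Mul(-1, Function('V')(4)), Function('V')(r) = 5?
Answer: -1410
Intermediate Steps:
Function('x')(h, u) = -5 (Function('x')(h, u) = Mul(-1, 5) = -5)
Mul(Mul(47, Function('A')(-2, 4)), Function('x')(5, 2)) = Mul(Mul(47, Add(4, Mul(-1, -2))), -5) = Mul(Mul(47, Add(4, 2)), -5) = Mul(Mul(47, 6), -5) = Mul(282, -5) = -1410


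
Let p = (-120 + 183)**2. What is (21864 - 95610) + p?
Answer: -69777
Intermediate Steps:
p = 3969 (p = 63**2 = 3969)
(21864 - 95610) + p = (21864 - 95610) + 3969 = -73746 + 3969 = -69777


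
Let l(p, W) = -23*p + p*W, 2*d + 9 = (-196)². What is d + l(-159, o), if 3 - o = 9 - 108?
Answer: 13285/2 ≈ 6642.5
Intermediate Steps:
d = 38407/2 (d = -9/2 + (½)*(-196)² = -9/2 + (½)*38416 = -9/2 + 19208 = 38407/2 ≈ 19204.)
o = 102 (o = 3 - (9 - 108) = 3 - 1*(-99) = 3 + 99 = 102)
l(p, W) = -23*p + W*p
d + l(-159, o) = 38407/2 - 159*(-23 + 102) = 38407/2 - 159*79 = 38407/2 - 12561 = 13285/2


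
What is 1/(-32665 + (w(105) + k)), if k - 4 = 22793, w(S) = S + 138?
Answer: -1/9625 ≈ -0.00010390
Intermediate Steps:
w(S) = 138 + S
k = 22797 (k = 4 + 22793 = 22797)
1/(-32665 + (w(105) + k)) = 1/(-32665 + ((138 + 105) + 22797)) = 1/(-32665 + (243 + 22797)) = 1/(-32665 + 23040) = 1/(-9625) = -1/9625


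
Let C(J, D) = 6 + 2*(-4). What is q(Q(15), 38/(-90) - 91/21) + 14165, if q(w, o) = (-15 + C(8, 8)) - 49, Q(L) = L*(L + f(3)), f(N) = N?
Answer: 14099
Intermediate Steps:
C(J, D) = -2 (C(J, D) = 6 - 8 = -2)
Q(L) = L*(3 + L) (Q(L) = L*(L + 3) = L*(3 + L))
q(w, o) = -66 (q(w, o) = (-15 - 2) - 49 = -17 - 49 = -66)
q(Q(15), 38/(-90) - 91/21) + 14165 = -66 + 14165 = 14099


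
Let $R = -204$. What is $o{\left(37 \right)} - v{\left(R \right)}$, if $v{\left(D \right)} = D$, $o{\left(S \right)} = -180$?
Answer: $24$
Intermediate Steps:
$o{\left(37 \right)} - v{\left(R \right)} = -180 - -204 = -180 + 204 = 24$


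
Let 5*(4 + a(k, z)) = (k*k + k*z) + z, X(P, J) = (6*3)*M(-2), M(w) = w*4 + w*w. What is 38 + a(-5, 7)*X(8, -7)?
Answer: 1846/5 ≈ 369.20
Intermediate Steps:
M(w) = w² + 4*w (M(w) = 4*w + w² = w² + 4*w)
X(P, J) = -72 (X(P, J) = (6*3)*(-2*(4 - 2)) = 18*(-2*2) = 18*(-4) = -72)
a(k, z) = -4 + z/5 + k²/5 + k*z/5 (a(k, z) = -4 + ((k*k + k*z) + z)/5 = -4 + ((k² + k*z) + z)/5 = -4 + (z + k² + k*z)/5 = -4 + (z/5 + k²/5 + k*z/5) = -4 + z/5 + k²/5 + k*z/5)
38 + a(-5, 7)*X(8, -7) = 38 + (-4 + (⅕)*7 + (⅕)*(-5)² + (⅕)*(-5)*7)*(-72) = 38 + (-4 + 7/5 + (⅕)*25 - 7)*(-72) = 38 + (-4 + 7/5 + 5 - 7)*(-72) = 38 - 23/5*(-72) = 38 + 1656/5 = 1846/5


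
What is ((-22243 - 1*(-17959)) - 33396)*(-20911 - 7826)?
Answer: 1082810160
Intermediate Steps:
((-22243 - 1*(-17959)) - 33396)*(-20911 - 7826) = ((-22243 + 17959) - 33396)*(-28737) = (-4284 - 33396)*(-28737) = -37680*(-28737) = 1082810160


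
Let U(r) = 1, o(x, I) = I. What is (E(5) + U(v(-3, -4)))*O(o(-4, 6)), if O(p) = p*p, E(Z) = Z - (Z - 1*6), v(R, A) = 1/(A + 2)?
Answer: 252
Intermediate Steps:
v(R, A) = 1/(2 + A)
E(Z) = 6 (E(Z) = Z - (Z - 6) = Z - (-6 + Z) = Z + (6 - Z) = 6)
O(p) = p²
(E(5) + U(v(-3, -4)))*O(o(-4, 6)) = (6 + 1)*6² = 7*36 = 252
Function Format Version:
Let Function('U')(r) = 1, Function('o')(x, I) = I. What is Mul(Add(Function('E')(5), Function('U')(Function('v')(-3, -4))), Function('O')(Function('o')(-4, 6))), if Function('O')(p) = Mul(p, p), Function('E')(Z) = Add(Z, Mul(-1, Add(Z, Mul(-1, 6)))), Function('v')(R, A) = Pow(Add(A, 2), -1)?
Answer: 252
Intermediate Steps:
Function('v')(R, A) = Pow(Add(2, A), -1)
Function('E')(Z) = 6 (Function('E')(Z) = Add(Z, Mul(-1, Add(Z, -6))) = Add(Z, Mul(-1, Add(-6, Z))) = Add(Z, Add(6, Mul(-1, Z))) = 6)
Function('O')(p) = Pow(p, 2)
Mul(Add(Function('E')(5), Function('U')(Function('v')(-3, -4))), Function('O')(Function('o')(-4, 6))) = Mul(Add(6, 1), Pow(6, 2)) = Mul(7, 36) = 252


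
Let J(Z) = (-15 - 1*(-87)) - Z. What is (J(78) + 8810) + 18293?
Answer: 27097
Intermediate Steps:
J(Z) = 72 - Z (J(Z) = (-15 + 87) - Z = 72 - Z)
(J(78) + 8810) + 18293 = ((72 - 1*78) + 8810) + 18293 = ((72 - 78) + 8810) + 18293 = (-6 + 8810) + 18293 = 8804 + 18293 = 27097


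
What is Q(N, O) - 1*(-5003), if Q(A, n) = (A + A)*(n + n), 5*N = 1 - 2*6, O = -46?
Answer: 27039/5 ≈ 5407.8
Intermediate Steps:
N = -11/5 (N = (1 - 2*6)/5 = (1 - 12)/5 = (⅕)*(-11) = -11/5 ≈ -2.2000)
Q(A, n) = 4*A*n (Q(A, n) = (2*A)*(2*n) = 4*A*n)
Q(N, O) - 1*(-5003) = 4*(-11/5)*(-46) - 1*(-5003) = 2024/5 + 5003 = 27039/5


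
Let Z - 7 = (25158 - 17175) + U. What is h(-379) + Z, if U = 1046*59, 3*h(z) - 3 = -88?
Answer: 209027/3 ≈ 69676.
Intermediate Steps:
h(z) = -85/3 (h(z) = 1 + (⅓)*(-88) = 1 - 88/3 = -85/3)
U = 61714
Z = 69704 (Z = 7 + ((25158 - 17175) + 61714) = 7 + (7983 + 61714) = 7 + 69697 = 69704)
h(-379) + Z = -85/3 + 69704 = 209027/3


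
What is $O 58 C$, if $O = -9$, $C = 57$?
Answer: $-29754$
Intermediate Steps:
$O 58 C = \left(-9\right) 58 \cdot 57 = \left(-522\right) 57 = -29754$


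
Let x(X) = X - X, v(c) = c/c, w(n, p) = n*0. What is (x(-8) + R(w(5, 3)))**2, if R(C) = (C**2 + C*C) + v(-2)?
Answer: 1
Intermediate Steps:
w(n, p) = 0
v(c) = 1
x(X) = 0
R(C) = 1 + 2*C**2 (R(C) = (C**2 + C*C) + 1 = (C**2 + C**2) + 1 = 2*C**2 + 1 = 1 + 2*C**2)
(x(-8) + R(w(5, 3)))**2 = (0 + (1 + 2*0**2))**2 = (0 + (1 + 2*0))**2 = (0 + (1 + 0))**2 = (0 + 1)**2 = 1**2 = 1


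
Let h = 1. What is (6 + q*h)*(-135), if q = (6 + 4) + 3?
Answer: -2565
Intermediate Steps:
q = 13 (q = 10 + 3 = 13)
(6 + q*h)*(-135) = (6 + 13*1)*(-135) = (6 + 13)*(-135) = 19*(-135) = -2565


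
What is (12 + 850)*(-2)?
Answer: -1724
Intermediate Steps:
(12 + 850)*(-2) = 862*(-2) = -1724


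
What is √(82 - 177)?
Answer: I*√95 ≈ 9.7468*I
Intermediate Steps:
√(82 - 177) = √(-95) = I*√95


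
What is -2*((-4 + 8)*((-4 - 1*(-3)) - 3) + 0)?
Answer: 32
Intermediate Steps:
-2*((-4 + 8)*((-4 - 1*(-3)) - 3) + 0) = -2*(4*((-4 + 3) - 3) + 0) = -2*(4*(-1 - 3) + 0) = -2*(4*(-4) + 0) = -2*(-16 + 0) = -2*(-16) = 32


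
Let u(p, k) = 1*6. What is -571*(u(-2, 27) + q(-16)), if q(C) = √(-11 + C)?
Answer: -3426 - 1713*I*√3 ≈ -3426.0 - 2967.0*I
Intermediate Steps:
u(p, k) = 6
-571*(u(-2, 27) + q(-16)) = -571*(6 + √(-11 - 16)) = -571*(6 + √(-27)) = -571*(6 + 3*I*√3) = -3426 - 1713*I*√3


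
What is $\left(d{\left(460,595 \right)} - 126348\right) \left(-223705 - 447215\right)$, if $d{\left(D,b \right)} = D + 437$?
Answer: $84167584920$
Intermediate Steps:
$d{\left(D,b \right)} = 437 + D$
$\left(d{\left(460,595 \right)} - 126348\right) \left(-223705 - 447215\right) = \left(\left(437 + 460\right) - 126348\right) \left(-223705 - 447215\right) = \left(897 - 126348\right) \left(-670920\right) = \left(-125451\right) \left(-670920\right) = 84167584920$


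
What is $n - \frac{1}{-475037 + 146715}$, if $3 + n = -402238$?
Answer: $- \frac{132064569601}{328322} \approx -4.0224 \cdot 10^{5}$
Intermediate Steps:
$n = -402241$ ($n = -3 - 402238 = -402241$)
$n - \frac{1}{-475037 + 146715} = -402241 - \frac{1}{-475037 + 146715} = -402241 - \frac{1}{-328322} = -402241 - - \frac{1}{328322} = -402241 + \frac{1}{328322} = - \frac{132064569601}{328322}$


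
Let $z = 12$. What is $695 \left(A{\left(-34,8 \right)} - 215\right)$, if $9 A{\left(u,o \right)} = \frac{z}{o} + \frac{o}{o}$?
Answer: $- \frac{2686175}{18} \approx -1.4923 \cdot 10^{5}$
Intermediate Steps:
$A{\left(u,o \right)} = \frac{1}{9} + \frac{4}{3 o}$ ($A{\left(u,o \right)} = \frac{\frac{12}{o} + \frac{o}{o}}{9} = \frac{\frac{12}{o} + 1}{9} = \frac{1 + \frac{12}{o}}{9} = \frac{1}{9} + \frac{4}{3 o}$)
$695 \left(A{\left(-34,8 \right)} - 215\right) = 695 \left(\frac{12 + 8}{9 \cdot 8} - 215\right) = 695 \left(\frac{1}{9} \cdot \frac{1}{8} \cdot 20 - 215\right) = 695 \left(\frac{5}{18} - 215\right) = 695 \left(- \frac{3865}{18}\right) = - \frac{2686175}{18}$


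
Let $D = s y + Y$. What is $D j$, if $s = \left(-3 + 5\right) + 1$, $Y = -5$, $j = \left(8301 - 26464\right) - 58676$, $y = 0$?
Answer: $384195$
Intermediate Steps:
$j = -76839$ ($j = -18163 - 58676 = -76839$)
$s = 3$ ($s = 2 + 1 = 3$)
$D = -5$ ($D = 3 \cdot 0 - 5 = 0 - 5 = -5$)
$D j = \left(-5\right) \left(-76839\right) = 384195$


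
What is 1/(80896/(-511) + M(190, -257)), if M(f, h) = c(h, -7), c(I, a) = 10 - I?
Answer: 511/55541 ≈ 0.0092004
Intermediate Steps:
M(f, h) = 10 - h
1/(80896/(-511) + M(190, -257)) = 1/(80896/(-511) + (10 - 1*(-257))) = 1/(80896*(-1/511) + (10 + 257)) = 1/(-80896/511 + 267) = 1/(55541/511) = 511/55541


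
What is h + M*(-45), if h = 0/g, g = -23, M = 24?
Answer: -1080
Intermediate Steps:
h = 0 (h = 0/(-23) = 0*(-1/23) = 0)
h + M*(-45) = 0 + 24*(-45) = 0 - 1080 = -1080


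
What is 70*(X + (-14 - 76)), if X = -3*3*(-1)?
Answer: -5670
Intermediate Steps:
X = 9 (X = -9*(-1) = 9)
70*(X + (-14 - 76)) = 70*(9 + (-14 - 76)) = 70*(9 - 90) = 70*(-81) = -5670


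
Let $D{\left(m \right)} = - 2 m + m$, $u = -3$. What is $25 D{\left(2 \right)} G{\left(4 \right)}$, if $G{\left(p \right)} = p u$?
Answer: $600$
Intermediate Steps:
$G{\left(p \right)} = - 3 p$ ($G{\left(p \right)} = p \left(-3\right) = - 3 p$)
$D{\left(m \right)} = - m$
$25 D{\left(2 \right)} G{\left(4 \right)} = 25 \left(\left(-1\right) 2\right) \left(\left(-3\right) 4\right) = 25 \left(-2\right) \left(-12\right) = \left(-50\right) \left(-12\right) = 600$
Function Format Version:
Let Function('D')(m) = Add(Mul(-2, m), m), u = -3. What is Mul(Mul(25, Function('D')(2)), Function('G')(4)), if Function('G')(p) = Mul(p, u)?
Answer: 600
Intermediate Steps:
Function('G')(p) = Mul(-3, p) (Function('G')(p) = Mul(p, -3) = Mul(-3, p))
Function('D')(m) = Mul(-1, m)
Mul(Mul(25, Function('D')(2)), Function('G')(4)) = Mul(Mul(25, Mul(-1, 2)), Mul(-3, 4)) = Mul(Mul(25, -2), -12) = Mul(-50, -12) = 600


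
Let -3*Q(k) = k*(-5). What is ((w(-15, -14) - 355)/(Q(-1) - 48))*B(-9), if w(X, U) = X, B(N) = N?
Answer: -9990/149 ≈ -67.047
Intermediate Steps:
Q(k) = 5*k/3 (Q(k) = -k*(-5)/3 = -(-5)*k/3 = 5*k/3)
((w(-15, -14) - 355)/(Q(-1) - 48))*B(-9) = ((-15 - 355)/((5/3)*(-1) - 48))*(-9) = -370/(-5/3 - 48)*(-9) = -370/(-149/3)*(-9) = -370*(-3/149)*(-9) = (1110/149)*(-9) = -9990/149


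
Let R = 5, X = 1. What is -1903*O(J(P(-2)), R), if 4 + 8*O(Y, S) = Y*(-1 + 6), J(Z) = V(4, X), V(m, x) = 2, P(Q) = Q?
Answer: -5709/4 ≈ -1427.3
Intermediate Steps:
J(Z) = 2
O(Y, S) = -½ + 5*Y/8 (O(Y, S) = -½ + (Y*(-1 + 6))/8 = -½ + (Y*5)/8 = -½ + (5*Y)/8 = -½ + 5*Y/8)
-1903*O(J(P(-2)), R) = -1903*(-½ + (5/8)*2) = -1903*(-½ + 5/4) = -1903*¾ = -5709/4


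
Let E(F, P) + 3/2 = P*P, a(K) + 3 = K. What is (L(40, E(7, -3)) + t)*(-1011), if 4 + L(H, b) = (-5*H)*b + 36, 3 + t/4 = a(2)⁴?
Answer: 1492236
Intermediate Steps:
a(K) = -3 + K
E(F, P) = -3/2 + P² (E(F, P) = -3/2 + P*P = -3/2 + P²)
t = -8 (t = -12 + 4*(-3 + 2)⁴ = -12 + 4*(-1)⁴ = -12 + 4*1 = -12 + 4 = -8)
L(H, b) = 32 - 5*H*b (L(H, b) = -4 + ((-5*H)*b + 36) = -4 + (-5*H*b + 36) = -4 + (36 - 5*H*b) = 32 - 5*H*b)
(L(40, E(7, -3)) + t)*(-1011) = ((32 - 5*40*(-3/2 + (-3)²)) - 8)*(-1011) = ((32 - 5*40*(-3/2 + 9)) - 8)*(-1011) = ((32 - 5*40*15/2) - 8)*(-1011) = ((32 - 1500) - 8)*(-1011) = (-1468 - 8)*(-1011) = -1476*(-1011) = 1492236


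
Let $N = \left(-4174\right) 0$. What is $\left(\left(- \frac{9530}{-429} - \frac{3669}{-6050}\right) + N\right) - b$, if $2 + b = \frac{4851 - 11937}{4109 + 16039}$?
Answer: $\frac{4986188432}{198080025} \approx 25.173$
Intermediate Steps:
$N = 0$
$b = - \frac{7897}{3358}$ ($b = -2 + \frac{4851 - 11937}{4109 + 16039} = -2 - \frac{7086}{20148} = -2 - \frac{1181}{3358} = - \frac{7897}{3358} \approx -2.3517$)
$\left(\left(- \frac{9530}{-429} - \frac{3669}{-6050}\right) + N\right) - b = \left(\left(- \frac{9530}{-429} - \frac{3669}{-6050}\right) + 0\right) - - \frac{7897}{3358} = \left(\left(\left(-9530\right) \left(- \frac{1}{429}\right) - - \frac{3669}{6050}\right) + 0\right) + \frac{7897}{3358} = \left(\left(\frac{9530}{429} + \frac{3669}{6050}\right) + 0\right) + \frac{7897}{3358} = \left(\frac{5384591}{235950} + 0\right) + \frac{7897}{3358} = \frac{5384591}{235950} + \frac{7897}{3358} = \frac{4986188432}{198080025}$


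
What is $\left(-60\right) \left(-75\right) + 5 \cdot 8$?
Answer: $4540$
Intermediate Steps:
$\left(-60\right) \left(-75\right) + 5 \cdot 8 = 4500 + 40 = 4540$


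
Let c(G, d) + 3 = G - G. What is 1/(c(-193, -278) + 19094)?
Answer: 1/19091 ≈ 5.2381e-5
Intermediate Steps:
c(G, d) = -3 (c(G, d) = -3 + (G - G) = -3 + 0 = -3)
1/(c(-193, -278) + 19094) = 1/(-3 + 19094) = 1/19091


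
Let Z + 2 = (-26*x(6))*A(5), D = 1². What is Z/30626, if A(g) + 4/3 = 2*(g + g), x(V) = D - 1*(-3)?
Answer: -2915/45939 ≈ -0.063454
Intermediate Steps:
D = 1
x(V) = 4 (x(V) = 1 - 1*(-3) = 1 + 3 = 4)
A(g) = -4/3 + 4*g (A(g) = -4/3 + 2*(g + g) = -4/3 + 2*(2*g) = -4/3 + 4*g)
Z = -5830/3 (Z = -2 + (-26*4)*(-4/3 + 4*5) = -2 - 104*(-4/3 + 20) = -2 - 104*56/3 = -2 - 5824/3 = -5830/3 ≈ -1943.3)
Z/30626 = -5830/3/30626 = -5830/3*1/30626 = -2915/45939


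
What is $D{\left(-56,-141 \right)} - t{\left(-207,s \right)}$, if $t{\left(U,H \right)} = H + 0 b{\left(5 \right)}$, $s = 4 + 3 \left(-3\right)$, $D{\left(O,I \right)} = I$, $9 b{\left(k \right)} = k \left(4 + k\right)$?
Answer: $-136$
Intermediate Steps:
$b{\left(k \right)} = \frac{k \left(4 + k\right)}{9}$
$s = -5$ ($s = 4 - 9 = -5$)
$t{\left(U,H \right)} = H$ ($t{\left(U,H \right)} = H + 0 \cdot \frac{1}{9} \cdot 5 \left(4 + 5\right) = H + 0 \cdot \frac{1}{9} \cdot 5 \cdot 9 = H + 0 \cdot 5 = H + 0 = H$)
$D{\left(-56,-141 \right)} - t{\left(-207,s \right)} = -141 - -5 = -141 + 5 = -136$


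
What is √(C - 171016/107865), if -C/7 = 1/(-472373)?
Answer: I*√457341756778946364765/16984171215 ≈ 1.2591*I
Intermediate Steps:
C = 7/472373 (C = -7/(-472373) = -7*(-1/472373) = 7/472373 ≈ 1.4819e-5)
√(C - 171016/107865) = √(7/472373 - 171016/107865) = √(-80782585913/50952513645) = I*√457341756778946364765/16984171215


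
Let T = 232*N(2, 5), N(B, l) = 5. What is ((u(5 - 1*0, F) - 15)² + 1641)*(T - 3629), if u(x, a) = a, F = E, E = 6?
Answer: -4251618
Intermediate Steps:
F = 6
T = 1160 (T = 232*5 = 1160)
((u(5 - 1*0, F) - 15)² + 1641)*(T - 3629) = ((6 - 15)² + 1641)*(1160 - 3629) = ((-9)² + 1641)*(-2469) = (81 + 1641)*(-2469) = 1722*(-2469) = -4251618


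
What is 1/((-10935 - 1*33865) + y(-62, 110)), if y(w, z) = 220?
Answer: -1/44580 ≈ -2.2432e-5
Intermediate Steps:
1/((-10935 - 1*33865) + y(-62, 110)) = 1/((-10935 - 1*33865) + 220) = 1/((-10935 - 33865) + 220) = 1/(-44800 + 220) = 1/(-44580) = -1/44580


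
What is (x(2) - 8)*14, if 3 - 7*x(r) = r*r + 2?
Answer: -118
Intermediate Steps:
x(r) = ⅐ - r²/7 (x(r) = 3/7 - (r*r + 2)/7 = 3/7 - (r² + 2)/7 = 3/7 - (2 + r²)/7 = 3/7 + (-2/7 - r²/7) = ⅐ - r²/7)
(x(2) - 8)*14 = ((⅐ - ⅐*2²) - 8)*14 = ((⅐ - ⅐*4) - 8)*14 = ((⅐ - 4/7) - 8)*14 = (-3/7 - 8)*14 = -59/7*14 = -118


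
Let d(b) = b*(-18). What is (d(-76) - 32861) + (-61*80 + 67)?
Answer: -36306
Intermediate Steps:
d(b) = -18*b
(d(-76) - 32861) + (-61*80 + 67) = (-18*(-76) - 32861) + (-61*80 + 67) = (1368 - 32861) + (-4880 + 67) = -31493 - 4813 = -36306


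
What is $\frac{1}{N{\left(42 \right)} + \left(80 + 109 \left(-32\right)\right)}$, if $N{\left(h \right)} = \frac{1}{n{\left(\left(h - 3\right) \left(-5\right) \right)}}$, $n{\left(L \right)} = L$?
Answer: $- \frac{195}{664561} \approx -0.00029343$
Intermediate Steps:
$N{\left(h \right)} = \frac{1}{15 - 5 h}$ ($N{\left(h \right)} = \frac{1}{\left(h - 3\right) \left(-5\right)} = \frac{1}{\left(-3 + h\right) \left(-5\right)} = \frac{1}{15 - 5 h}$)
$\frac{1}{N{\left(42 \right)} + \left(80 + 109 \left(-32\right)\right)} = \frac{1}{- \frac{1}{-15 + 5 \cdot 42} + \left(80 + 109 \left(-32\right)\right)} = \frac{1}{- \frac{1}{-15 + 210} + \left(80 - 3488\right)} = \frac{1}{- \frac{1}{195} - 3408} = \frac{1}{- \frac{664561}{195}} = - \frac{195}{664561}$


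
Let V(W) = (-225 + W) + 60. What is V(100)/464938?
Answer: -65/464938 ≈ -0.00013980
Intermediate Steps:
V(W) = -165 + W
V(100)/464938 = (-165 + 100)/464938 = -65*1/464938 = -65/464938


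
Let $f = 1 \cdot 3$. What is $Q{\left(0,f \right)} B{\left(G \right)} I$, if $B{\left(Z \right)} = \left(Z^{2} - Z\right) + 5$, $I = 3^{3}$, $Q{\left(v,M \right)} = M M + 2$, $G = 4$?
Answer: $5049$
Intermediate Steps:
$f = 3$
$Q{\left(v,M \right)} = 2 + M^{2}$ ($Q{\left(v,M \right)} = M^{2} + 2 = 2 + M^{2}$)
$I = 27$
$B{\left(Z \right)} = 5 + Z^{2} - Z$
$Q{\left(0,f \right)} B{\left(G \right)} I = \left(2 + 3^{2}\right) \left(5 + 4^{2} - 4\right) 27 = \left(2 + 9\right) \left(5 + 16 - 4\right) 27 = 11 \cdot 17 \cdot 27 = 187 \cdot 27 = 5049$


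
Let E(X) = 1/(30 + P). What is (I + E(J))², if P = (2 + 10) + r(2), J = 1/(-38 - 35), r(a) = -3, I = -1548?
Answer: 3644657641/1521 ≈ 2.3962e+6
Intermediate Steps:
J = -1/73 (J = 1/(-73) = -1/73 ≈ -0.013699)
P = 9 (P = (2 + 10) - 3 = 12 - 3 = 9)
E(X) = 1/39 (E(X) = 1/(30 + 9) = 1/39)
(I + E(J))² = (-1548 + 1/39)² = (-60371/39)² = 3644657641/1521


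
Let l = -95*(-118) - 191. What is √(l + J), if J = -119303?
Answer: 2*I*√27071 ≈ 329.07*I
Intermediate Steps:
l = 11019 (l = 11210 - 191 = 11019)
√(l + J) = √(11019 - 119303) = √(-108284) = 2*I*√27071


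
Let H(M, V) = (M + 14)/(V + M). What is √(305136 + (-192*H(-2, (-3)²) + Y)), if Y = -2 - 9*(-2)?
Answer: 16*√58345/7 ≈ 552.11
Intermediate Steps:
H(M, V) = (14 + M)/(M + V)
Y = 16 (Y = -2 + 18 = 16)
√(305136 + (-192*H(-2, (-3)²) + Y)) = √(305136 + (-192*(14 - 2)/(-2 + (-3)²) + 16)) = √(305136 + (-192*12/(-2 + 9) + 16)) = √(305136 + (-192*12/7 + 16)) = √(305136 + (-2304/7 + 16)) = √(305136 - 2192/7) = √(2133760/7) = 16*√58345/7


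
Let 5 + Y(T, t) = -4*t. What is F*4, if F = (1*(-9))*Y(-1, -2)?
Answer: -108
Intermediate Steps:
Y(T, t) = -5 - 4*t
F = -27 (F = (1*(-9))*(-5 - 4*(-2)) = -9*(-5 + 8) = -9*3 = -27)
F*4 = -27*4 = -108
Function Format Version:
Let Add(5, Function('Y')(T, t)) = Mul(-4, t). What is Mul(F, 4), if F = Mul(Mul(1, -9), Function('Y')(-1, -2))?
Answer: -108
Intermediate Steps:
Function('Y')(T, t) = Add(-5, Mul(-4, t))
F = -27 (F = Mul(Mul(1, -9), Add(-5, Mul(-4, -2))) = Mul(-9, Add(-5, 8)) = Mul(-9, 3) = -27)
Mul(F, 4) = Mul(-27, 4) = -108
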